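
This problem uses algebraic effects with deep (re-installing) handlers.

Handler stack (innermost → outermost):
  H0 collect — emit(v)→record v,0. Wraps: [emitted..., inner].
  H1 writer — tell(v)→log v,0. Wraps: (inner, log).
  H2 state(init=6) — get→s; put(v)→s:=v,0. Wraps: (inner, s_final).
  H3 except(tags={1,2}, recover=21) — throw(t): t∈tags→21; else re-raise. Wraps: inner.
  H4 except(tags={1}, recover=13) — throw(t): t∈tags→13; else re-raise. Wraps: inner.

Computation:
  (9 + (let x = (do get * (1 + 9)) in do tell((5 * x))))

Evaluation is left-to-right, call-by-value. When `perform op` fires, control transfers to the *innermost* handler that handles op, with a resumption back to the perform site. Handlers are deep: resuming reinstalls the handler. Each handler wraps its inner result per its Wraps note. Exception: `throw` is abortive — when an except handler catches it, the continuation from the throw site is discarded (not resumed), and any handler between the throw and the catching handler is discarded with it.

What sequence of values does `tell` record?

Answer: (300)

Evaluation trace:
get @ H2 ⇒ 6
tell(300) @ H1 ⇒ log+=300
H0 returns [9]
H1 returns ([9], (300))
H2 returns (([9], (300)), 6)
H3 returns (([9], (300)), 6)
H4 returns (([9], (300)), 6)
= (([9], (300)), 6)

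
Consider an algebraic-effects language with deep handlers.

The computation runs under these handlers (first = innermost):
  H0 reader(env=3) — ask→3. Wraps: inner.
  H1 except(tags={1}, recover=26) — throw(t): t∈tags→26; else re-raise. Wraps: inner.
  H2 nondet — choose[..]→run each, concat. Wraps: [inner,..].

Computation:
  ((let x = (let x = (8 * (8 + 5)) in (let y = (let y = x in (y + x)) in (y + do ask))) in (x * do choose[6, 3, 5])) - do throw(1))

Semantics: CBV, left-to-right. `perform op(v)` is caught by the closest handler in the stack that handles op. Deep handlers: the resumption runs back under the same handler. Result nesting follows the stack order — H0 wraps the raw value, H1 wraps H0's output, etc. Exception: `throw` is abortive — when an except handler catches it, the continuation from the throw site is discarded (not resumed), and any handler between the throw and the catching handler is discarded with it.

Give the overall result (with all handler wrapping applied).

Working:
ask @ H0 ⇒ 3
choose[6, 3, 5] @ H2
  branch[0] choose=6:
    throw(1) @ H1 caught ⇒ 26
    H2 returns [26]
  branch[1] choose=3:
    throw(1) @ H1 caught ⇒ 26
    H2 returns [26]
  branch[2] choose=5:
    throw(1) @ H1 caught ⇒ 26
    H2 returns [26]
= [26, 26, 26]

Answer: [26, 26, 26]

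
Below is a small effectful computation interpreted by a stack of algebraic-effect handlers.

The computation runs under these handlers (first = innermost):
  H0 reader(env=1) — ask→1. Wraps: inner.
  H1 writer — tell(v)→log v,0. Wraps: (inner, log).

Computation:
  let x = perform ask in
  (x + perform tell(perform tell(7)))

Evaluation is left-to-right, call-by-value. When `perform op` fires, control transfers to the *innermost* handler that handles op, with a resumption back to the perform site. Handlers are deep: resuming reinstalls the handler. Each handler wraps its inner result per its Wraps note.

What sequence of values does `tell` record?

Working:
ask @ H0 ⇒ 1
tell(7) @ H1 ⇒ log+=7
tell(0) @ H1 ⇒ log+=0
H0 returns 1
H1 returns (1, (7, 0))
= (1, (7, 0))

Answer: (7, 0)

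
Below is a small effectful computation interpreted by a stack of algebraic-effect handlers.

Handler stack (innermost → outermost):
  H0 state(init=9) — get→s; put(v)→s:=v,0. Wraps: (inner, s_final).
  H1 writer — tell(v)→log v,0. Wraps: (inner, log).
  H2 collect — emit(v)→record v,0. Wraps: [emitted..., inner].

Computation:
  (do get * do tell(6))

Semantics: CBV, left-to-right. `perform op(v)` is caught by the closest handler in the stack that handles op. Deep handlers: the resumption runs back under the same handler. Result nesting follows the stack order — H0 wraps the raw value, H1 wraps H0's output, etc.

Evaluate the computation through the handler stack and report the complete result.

Answer: [((0, 9), (6))]

Working:
get @ H0 ⇒ 9
tell(6) @ H1 ⇒ log+=6
H0 returns (0, 9)
H1 returns ((0, 9), (6))
H2 returns [((0, 9), (6))]
= [((0, 9), (6))]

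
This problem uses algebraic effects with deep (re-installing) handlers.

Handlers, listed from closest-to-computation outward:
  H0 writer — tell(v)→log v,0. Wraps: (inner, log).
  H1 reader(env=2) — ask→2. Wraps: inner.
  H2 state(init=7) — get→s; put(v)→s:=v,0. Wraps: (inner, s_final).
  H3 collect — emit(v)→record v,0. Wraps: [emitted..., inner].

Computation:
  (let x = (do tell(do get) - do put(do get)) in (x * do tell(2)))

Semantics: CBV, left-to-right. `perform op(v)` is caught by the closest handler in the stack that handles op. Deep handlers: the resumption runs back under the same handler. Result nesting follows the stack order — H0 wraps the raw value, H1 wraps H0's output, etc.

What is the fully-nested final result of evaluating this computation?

Answer: [((0, (7, 2)), 7)]

Evaluation trace:
get @ H2 ⇒ 7
tell(7) @ H0 ⇒ log+=7
get @ H2 ⇒ 7
put(7) @ H2 ⇒ s:=7
tell(2) @ H0 ⇒ log+=2
H0 returns (0, (7, 2))
H1 returns (0, (7, 2))
H2 returns ((0, (7, 2)), 7)
H3 returns [((0, (7, 2)), 7)]
= [((0, (7, 2)), 7)]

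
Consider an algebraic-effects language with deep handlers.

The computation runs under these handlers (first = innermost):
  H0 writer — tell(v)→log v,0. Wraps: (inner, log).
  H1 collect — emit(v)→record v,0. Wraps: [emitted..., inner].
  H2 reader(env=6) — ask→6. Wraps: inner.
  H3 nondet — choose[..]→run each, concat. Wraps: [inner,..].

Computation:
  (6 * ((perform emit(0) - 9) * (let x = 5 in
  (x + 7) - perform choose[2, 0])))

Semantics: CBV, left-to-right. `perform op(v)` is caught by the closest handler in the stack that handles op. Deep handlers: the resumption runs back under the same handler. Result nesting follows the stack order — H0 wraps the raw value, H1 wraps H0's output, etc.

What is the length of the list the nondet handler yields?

Evaluation trace:
emit(0) @ H1 ⇒ out+=0
choose[2, 0] @ H3
  branch[0] choose=2:
    H0 returns (-540, ())
    H1 returns [0, (-540, ())]
    H2 returns [0, (-540, ())]
    H3 returns [[0, (-540, ())]]
  branch[1] choose=0:
    H0 returns (-648, ())
    H1 returns [0, (-648, ())]
    H2 returns [0, (-648, ())]
    H3 returns [[0, (-648, ())]]
= [[0, (-540, ())], [0, (-648, ())]]

Answer: 2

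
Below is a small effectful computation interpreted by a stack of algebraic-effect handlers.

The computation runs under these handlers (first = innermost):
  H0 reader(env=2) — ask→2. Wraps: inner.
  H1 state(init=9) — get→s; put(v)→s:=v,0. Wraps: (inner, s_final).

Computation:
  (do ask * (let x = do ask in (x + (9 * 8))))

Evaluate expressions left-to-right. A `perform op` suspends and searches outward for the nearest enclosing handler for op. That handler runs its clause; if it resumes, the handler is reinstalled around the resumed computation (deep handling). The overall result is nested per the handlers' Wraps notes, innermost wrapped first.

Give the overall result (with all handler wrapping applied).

Step-by-step:
ask @ H0 ⇒ 2
ask @ H0 ⇒ 2
H0 returns 148
H1 returns (148, 9)
= (148, 9)

Answer: (148, 9)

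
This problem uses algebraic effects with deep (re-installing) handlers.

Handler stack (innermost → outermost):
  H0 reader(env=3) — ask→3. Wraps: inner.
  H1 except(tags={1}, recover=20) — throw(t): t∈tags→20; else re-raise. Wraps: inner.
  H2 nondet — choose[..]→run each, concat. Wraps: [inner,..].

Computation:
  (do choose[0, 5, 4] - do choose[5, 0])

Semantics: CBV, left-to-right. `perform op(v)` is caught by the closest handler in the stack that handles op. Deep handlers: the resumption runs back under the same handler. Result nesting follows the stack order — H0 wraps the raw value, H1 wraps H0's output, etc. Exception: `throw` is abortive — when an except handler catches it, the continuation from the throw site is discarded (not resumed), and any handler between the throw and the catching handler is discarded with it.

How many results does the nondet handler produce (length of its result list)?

Answer: 6

Step-by-step:
choose[0, 5, 4] @ H2
  branch[0] choose=0:
    choose[5, 0] @ H2
      branch[0] choose=5:
        H0 returns -5
        H1 returns -5
        H2 returns [-5]
      branch[1] choose=0:
        H0 returns 0
        H1 returns 0
        H2 returns [0]
  branch[1] choose=5:
    choose[5, 0] @ H2
      branch[0] choose=5:
        H0 returns 0
        H1 returns 0
        H2 returns [0]
      branch[1] choose=0:
        H0 returns 5
        H1 returns 5
        H2 returns [5]
  branch[2] choose=4:
    choose[5, 0] @ H2
      branch[0] choose=5:
        H0 returns -1
        H1 returns -1
        H2 returns [-1]
      branch[1] choose=0:
        H0 returns 4
        H1 returns 4
        H2 returns [4]
= [-5, 0, 0, 5, -1, 4]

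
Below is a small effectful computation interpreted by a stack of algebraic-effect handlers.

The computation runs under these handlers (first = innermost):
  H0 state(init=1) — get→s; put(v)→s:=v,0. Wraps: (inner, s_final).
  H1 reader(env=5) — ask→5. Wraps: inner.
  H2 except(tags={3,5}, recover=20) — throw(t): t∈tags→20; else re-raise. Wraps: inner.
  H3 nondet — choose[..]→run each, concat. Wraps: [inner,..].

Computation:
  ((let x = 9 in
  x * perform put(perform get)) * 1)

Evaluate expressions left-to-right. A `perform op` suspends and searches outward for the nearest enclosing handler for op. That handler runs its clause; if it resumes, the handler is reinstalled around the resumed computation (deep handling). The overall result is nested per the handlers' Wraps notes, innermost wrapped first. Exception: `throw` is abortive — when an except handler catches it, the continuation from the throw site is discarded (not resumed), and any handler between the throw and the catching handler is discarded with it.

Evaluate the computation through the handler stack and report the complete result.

Working:
get @ H0 ⇒ 1
put(1) @ H0 ⇒ s:=1
H0 returns (0, 1)
H1 returns (0, 1)
H2 returns (0, 1)
H3 returns [(0, 1)]
= [(0, 1)]

Answer: [(0, 1)]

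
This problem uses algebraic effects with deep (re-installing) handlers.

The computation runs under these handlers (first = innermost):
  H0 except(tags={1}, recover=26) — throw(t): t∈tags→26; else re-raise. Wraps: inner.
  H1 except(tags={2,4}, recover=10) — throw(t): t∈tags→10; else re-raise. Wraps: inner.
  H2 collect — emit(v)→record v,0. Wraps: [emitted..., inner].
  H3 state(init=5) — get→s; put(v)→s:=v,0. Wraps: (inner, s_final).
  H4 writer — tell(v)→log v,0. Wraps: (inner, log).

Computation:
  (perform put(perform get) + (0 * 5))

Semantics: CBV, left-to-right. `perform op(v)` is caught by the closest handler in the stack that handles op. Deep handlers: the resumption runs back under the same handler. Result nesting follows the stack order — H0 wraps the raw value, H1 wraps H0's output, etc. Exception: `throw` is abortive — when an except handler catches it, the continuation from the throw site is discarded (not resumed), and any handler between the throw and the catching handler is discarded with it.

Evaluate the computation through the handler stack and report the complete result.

Step-by-step:
get @ H3 ⇒ 5
put(5) @ H3 ⇒ s:=5
H0 returns 0
H1 returns 0
H2 returns [0]
H3 returns ([0], 5)
H4 returns (([0], 5), ())
= (([0], 5), ())

Answer: (([0], 5), ())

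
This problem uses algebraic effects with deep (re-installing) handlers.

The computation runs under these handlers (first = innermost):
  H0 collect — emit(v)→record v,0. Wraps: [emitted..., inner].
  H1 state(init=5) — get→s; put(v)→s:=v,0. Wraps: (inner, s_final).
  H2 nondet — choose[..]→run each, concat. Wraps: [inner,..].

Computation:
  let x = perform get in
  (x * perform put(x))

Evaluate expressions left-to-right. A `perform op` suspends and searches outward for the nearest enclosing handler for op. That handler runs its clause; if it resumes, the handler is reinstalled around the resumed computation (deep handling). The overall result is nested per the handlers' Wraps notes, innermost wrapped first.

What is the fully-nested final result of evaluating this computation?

Answer: [([0], 5)]

Working:
get @ H1 ⇒ 5
put(5) @ H1 ⇒ s:=5
H0 returns [0]
H1 returns ([0], 5)
H2 returns [([0], 5)]
= [([0], 5)]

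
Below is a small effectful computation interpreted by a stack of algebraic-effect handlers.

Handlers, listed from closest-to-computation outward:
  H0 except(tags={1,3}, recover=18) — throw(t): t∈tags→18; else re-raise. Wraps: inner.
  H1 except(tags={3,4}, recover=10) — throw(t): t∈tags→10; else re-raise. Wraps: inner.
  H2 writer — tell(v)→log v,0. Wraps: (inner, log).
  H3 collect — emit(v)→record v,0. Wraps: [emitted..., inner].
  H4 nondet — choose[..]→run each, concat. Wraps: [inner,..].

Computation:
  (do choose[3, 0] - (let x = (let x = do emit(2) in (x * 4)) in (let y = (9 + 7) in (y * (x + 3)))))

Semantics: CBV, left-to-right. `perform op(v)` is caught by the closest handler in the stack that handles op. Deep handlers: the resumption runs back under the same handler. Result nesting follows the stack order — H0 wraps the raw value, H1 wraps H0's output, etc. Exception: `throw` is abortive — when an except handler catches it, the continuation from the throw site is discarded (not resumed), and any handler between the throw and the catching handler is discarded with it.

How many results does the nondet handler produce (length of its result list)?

Step-by-step:
choose[3, 0] @ H4
  branch[0] choose=3:
    emit(2) @ H3 ⇒ out+=2
    H0 returns -45
    H1 returns -45
    H2 returns (-45, ())
    H3 returns [2, (-45, ())]
    H4 returns [[2, (-45, ())]]
  branch[1] choose=0:
    emit(2) @ H3 ⇒ out+=2
    H0 returns -48
    H1 returns -48
    H2 returns (-48, ())
    H3 returns [2, (-48, ())]
    H4 returns [[2, (-48, ())]]
= [[2, (-45, ())], [2, (-48, ())]]

Answer: 2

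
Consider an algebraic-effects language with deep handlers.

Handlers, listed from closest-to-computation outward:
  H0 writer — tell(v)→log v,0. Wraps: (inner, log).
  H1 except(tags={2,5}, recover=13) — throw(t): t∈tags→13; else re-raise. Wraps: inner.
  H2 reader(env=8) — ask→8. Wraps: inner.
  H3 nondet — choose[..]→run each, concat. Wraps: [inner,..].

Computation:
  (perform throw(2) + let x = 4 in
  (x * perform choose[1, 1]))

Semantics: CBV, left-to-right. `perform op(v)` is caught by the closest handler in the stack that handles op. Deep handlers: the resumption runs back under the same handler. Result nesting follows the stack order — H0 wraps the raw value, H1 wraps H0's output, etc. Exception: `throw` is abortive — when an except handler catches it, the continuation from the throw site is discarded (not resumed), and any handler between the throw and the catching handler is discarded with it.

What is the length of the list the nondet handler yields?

Answer: 1

Step-by-step:
throw(2) @ H1 caught ⇒ 13
H2 returns 13
H3 returns [13]
= [13]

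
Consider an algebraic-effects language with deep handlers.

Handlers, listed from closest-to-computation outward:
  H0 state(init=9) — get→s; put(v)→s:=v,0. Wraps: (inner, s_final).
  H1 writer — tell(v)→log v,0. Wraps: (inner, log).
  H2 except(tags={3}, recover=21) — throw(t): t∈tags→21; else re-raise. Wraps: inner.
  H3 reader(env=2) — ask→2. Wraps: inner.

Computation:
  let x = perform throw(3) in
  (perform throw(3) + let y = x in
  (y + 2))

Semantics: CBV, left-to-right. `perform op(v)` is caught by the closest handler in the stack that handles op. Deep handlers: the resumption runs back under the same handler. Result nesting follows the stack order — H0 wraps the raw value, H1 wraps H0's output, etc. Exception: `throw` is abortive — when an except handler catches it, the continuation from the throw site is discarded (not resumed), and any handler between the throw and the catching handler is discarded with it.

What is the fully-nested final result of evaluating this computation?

Evaluation trace:
throw(3) @ H2 caught ⇒ 21
H3 returns 21
= 21

Answer: 21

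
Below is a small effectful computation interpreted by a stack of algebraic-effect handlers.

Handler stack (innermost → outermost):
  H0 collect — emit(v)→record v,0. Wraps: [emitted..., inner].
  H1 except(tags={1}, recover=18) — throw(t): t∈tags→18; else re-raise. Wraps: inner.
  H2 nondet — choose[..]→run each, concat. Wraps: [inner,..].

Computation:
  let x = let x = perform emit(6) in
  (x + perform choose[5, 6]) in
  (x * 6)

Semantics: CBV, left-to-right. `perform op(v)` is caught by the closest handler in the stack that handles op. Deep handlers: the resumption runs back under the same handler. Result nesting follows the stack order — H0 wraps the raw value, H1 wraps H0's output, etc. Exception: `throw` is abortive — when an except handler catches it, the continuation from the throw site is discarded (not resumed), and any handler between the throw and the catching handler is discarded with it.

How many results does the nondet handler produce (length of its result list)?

Step-by-step:
emit(6) @ H0 ⇒ out+=6
choose[5, 6] @ H2
  branch[0] choose=5:
    H0 returns [6, 30]
    H1 returns [6, 30]
    H2 returns [[6, 30]]
  branch[1] choose=6:
    H0 returns [6, 36]
    H1 returns [6, 36]
    H2 returns [[6, 36]]
= [[6, 30], [6, 36]]

Answer: 2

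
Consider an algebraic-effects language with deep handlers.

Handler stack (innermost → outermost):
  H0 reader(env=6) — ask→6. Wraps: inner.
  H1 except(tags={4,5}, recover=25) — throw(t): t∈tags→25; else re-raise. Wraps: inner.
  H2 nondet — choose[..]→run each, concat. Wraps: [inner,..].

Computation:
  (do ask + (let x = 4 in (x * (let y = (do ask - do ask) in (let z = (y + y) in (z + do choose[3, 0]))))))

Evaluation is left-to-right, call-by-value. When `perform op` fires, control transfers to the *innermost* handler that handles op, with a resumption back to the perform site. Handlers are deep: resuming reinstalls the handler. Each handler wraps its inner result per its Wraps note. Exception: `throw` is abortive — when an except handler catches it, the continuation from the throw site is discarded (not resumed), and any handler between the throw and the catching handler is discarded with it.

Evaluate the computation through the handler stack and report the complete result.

Answer: [18, 6]

Step-by-step:
ask @ H0 ⇒ 6
ask @ H0 ⇒ 6
ask @ H0 ⇒ 6
choose[3, 0] @ H2
  branch[0] choose=3:
    H0 returns 18
    H1 returns 18
    H2 returns [18]
  branch[1] choose=0:
    H0 returns 6
    H1 returns 6
    H2 returns [6]
= [18, 6]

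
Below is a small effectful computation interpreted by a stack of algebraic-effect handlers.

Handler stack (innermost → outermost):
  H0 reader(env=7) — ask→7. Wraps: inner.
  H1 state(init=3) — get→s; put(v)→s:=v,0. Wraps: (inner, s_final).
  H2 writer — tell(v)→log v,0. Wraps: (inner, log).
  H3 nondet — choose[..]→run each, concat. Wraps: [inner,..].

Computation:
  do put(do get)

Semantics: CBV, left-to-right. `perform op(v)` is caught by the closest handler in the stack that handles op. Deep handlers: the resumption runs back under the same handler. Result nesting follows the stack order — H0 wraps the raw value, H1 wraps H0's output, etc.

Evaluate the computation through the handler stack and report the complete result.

Answer: [((0, 3), ())]

Working:
get @ H1 ⇒ 3
put(3) @ H1 ⇒ s:=3
H0 returns 0
H1 returns (0, 3)
H2 returns ((0, 3), ())
H3 returns [((0, 3), ())]
= [((0, 3), ())]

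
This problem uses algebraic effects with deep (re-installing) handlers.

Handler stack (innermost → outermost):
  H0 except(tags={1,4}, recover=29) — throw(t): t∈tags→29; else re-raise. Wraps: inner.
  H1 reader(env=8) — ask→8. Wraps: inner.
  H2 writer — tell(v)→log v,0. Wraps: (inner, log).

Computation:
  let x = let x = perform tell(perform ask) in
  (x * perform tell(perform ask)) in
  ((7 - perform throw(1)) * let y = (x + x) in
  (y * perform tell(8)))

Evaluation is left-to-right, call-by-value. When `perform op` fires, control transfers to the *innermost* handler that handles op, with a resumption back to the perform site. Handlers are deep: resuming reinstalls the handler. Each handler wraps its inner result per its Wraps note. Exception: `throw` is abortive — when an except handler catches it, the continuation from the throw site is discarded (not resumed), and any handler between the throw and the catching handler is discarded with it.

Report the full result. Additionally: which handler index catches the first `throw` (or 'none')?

Evaluation trace:
ask @ H1 ⇒ 8
tell(8) @ H2 ⇒ log+=8
ask @ H1 ⇒ 8
tell(8) @ H2 ⇒ log+=8
throw(1) @ H0 caught ⇒ 29
H1 returns 29
H2 returns (29, (8, 8))
= (29, (8, 8))

Answer: (29, (8, 8)) ; first throw caught by: H0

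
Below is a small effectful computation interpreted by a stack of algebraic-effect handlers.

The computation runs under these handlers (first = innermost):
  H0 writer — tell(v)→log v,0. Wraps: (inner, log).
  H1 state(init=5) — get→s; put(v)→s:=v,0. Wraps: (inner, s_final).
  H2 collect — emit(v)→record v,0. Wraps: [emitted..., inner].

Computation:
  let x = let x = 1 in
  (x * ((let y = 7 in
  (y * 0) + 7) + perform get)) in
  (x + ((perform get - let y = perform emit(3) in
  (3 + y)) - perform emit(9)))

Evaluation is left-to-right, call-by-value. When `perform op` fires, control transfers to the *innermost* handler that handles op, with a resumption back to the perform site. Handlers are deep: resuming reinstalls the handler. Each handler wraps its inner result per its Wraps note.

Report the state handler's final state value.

Step-by-step:
get @ H1 ⇒ 5
get @ H1 ⇒ 5
emit(3) @ H2 ⇒ out+=3
emit(9) @ H2 ⇒ out+=9
H0 returns (14, ())
H1 returns ((14, ()), 5)
H2 returns [3, 9, ((14, ()), 5)]
= [3, 9, ((14, ()), 5)]

Answer: 5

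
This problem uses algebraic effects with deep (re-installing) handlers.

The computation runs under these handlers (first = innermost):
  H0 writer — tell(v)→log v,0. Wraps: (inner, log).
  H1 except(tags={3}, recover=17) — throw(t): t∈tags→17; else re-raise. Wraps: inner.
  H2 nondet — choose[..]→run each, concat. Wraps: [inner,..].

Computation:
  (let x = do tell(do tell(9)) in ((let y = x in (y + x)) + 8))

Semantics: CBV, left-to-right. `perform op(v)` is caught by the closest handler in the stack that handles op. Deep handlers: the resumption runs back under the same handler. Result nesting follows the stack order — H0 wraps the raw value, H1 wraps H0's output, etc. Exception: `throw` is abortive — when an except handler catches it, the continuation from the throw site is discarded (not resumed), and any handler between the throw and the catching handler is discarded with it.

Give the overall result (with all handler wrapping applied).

Answer: [(8, (9, 0))]

Step-by-step:
tell(9) @ H0 ⇒ log+=9
tell(0) @ H0 ⇒ log+=0
H0 returns (8, (9, 0))
H1 returns (8, (9, 0))
H2 returns [(8, (9, 0))]
= [(8, (9, 0))]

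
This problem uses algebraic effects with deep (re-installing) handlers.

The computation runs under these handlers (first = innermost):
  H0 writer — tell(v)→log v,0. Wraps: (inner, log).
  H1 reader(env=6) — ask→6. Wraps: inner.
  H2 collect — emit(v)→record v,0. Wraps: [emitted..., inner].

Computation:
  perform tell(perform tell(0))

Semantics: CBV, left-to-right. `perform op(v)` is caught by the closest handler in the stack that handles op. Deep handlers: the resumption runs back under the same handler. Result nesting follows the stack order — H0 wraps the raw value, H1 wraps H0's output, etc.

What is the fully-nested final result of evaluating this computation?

Answer: [(0, (0, 0))]

Evaluation trace:
tell(0) @ H0 ⇒ log+=0
tell(0) @ H0 ⇒ log+=0
H0 returns (0, (0, 0))
H1 returns (0, (0, 0))
H2 returns [(0, (0, 0))]
= [(0, (0, 0))]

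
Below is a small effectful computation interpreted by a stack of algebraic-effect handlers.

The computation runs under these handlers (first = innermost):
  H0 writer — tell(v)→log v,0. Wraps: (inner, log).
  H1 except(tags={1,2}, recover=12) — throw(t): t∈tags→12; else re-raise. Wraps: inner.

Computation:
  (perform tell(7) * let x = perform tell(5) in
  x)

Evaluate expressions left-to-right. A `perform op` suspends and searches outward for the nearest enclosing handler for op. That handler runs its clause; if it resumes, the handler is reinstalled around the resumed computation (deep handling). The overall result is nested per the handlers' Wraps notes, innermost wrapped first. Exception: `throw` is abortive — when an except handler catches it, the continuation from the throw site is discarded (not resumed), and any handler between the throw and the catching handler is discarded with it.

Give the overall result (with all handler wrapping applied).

Answer: (0, (7, 5))

Step-by-step:
tell(7) @ H0 ⇒ log+=7
tell(5) @ H0 ⇒ log+=5
H0 returns (0, (7, 5))
H1 returns (0, (7, 5))
= (0, (7, 5))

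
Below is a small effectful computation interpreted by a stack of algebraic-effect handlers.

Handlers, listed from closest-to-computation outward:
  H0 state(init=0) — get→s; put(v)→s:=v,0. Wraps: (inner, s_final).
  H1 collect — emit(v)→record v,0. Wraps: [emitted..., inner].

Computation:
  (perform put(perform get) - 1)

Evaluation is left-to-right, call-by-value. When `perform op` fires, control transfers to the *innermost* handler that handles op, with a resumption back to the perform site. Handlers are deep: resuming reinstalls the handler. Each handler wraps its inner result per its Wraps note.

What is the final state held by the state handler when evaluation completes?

Working:
get @ H0 ⇒ 0
put(0) @ H0 ⇒ s:=0
H0 returns (-1, 0)
H1 returns [(-1, 0)]
= [(-1, 0)]

Answer: 0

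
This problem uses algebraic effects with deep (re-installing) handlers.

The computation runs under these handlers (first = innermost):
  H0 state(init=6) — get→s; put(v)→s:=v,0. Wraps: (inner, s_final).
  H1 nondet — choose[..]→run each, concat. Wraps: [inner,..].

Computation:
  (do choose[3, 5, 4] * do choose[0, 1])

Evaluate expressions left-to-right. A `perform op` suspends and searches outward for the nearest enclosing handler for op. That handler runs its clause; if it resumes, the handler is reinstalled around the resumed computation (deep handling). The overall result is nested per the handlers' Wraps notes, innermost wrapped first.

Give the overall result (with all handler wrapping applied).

Answer: [(0, 6), (3, 6), (0, 6), (5, 6), (0, 6), (4, 6)]

Working:
choose[3, 5, 4] @ H1
  branch[0] choose=3:
    choose[0, 1] @ H1
      branch[0] choose=0:
        H0 returns (0, 6)
        H1 returns [(0, 6)]
      branch[1] choose=1:
        H0 returns (3, 6)
        H1 returns [(3, 6)]
  branch[1] choose=5:
    choose[0, 1] @ H1
      branch[0] choose=0:
        H0 returns (0, 6)
        H1 returns [(0, 6)]
      branch[1] choose=1:
        H0 returns (5, 6)
        H1 returns [(5, 6)]
  branch[2] choose=4:
    choose[0, 1] @ H1
      branch[0] choose=0:
        H0 returns (0, 6)
        H1 returns [(0, 6)]
      branch[1] choose=1:
        H0 returns (4, 6)
        H1 returns [(4, 6)]
= [(0, 6), (3, 6), (0, 6), (5, 6), (0, 6), (4, 6)]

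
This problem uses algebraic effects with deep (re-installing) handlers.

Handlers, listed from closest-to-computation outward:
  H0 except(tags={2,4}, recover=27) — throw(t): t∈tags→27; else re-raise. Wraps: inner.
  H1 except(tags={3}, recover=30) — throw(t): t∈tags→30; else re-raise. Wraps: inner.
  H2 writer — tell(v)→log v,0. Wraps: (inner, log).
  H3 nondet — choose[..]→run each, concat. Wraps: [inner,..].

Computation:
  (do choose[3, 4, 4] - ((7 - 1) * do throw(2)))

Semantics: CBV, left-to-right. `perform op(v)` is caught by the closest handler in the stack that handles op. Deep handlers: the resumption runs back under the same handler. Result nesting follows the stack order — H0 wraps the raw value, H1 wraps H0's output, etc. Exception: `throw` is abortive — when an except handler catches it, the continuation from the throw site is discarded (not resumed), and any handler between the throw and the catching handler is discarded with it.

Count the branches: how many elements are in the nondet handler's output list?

Step-by-step:
choose[3, 4, 4] @ H3
  branch[0] choose=3:
    throw(2) @ H0 caught ⇒ 27
    H1 returns 27
    H2 returns (27, ())
    H3 returns [(27, ())]
  branch[1] choose=4:
    throw(2) @ H0 caught ⇒ 27
    H1 returns 27
    H2 returns (27, ())
    H3 returns [(27, ())]
  branch[2] choose=4:
    throw(2) @ H0 caught ⇒ 27
    H1 returns 27
    H2 returns (27, ())
    H3 returns [(27, ())]
= [(27, ()), (27, ()), (27, ())]

Answer: 3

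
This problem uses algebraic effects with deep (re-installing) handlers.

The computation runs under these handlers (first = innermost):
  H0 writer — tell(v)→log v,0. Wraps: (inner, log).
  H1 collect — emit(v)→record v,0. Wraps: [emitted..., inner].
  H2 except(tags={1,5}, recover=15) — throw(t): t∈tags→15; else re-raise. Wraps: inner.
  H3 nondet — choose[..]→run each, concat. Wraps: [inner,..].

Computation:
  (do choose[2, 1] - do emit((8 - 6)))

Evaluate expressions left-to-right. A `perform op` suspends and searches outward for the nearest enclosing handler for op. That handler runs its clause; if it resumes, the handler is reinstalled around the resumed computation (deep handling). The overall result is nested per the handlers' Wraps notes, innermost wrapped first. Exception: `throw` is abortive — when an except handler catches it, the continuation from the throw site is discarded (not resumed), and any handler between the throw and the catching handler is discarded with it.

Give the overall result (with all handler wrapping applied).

Evaluation trace:
choose[2, 1] @ H3
  branch[0] choose=2:
    emit(2) @ H1 ⇒ out+=2
    H0 returns (2, ())
    H1 returns [2, (2, ())]
    H2 returns [2, (2, ())]
    H3 returns [[2, (2, ())]]
  branch[1] choose=1:
    emit(2) @ H1 ⇒ out+=2
    H0 returns (1, ())
    H1 returns [2, (1, ())]
    H2 returns [2, (1, ())]
    H3 returns [[2, (1, ())]]
= [[2, (2, ())], [2, (1, ())]]

Answer: [[2, (2, ())], [2, (1, ())]]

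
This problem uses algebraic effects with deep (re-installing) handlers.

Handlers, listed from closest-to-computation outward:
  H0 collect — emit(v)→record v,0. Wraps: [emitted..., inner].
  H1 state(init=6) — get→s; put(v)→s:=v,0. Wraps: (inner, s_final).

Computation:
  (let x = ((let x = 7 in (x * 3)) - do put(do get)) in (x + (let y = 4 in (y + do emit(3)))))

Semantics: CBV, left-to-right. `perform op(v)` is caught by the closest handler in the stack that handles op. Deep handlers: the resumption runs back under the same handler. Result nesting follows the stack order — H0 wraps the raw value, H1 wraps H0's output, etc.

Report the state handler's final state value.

Step-by-step:
get @ H1 ⇒ 6
put(6) @ H1 ⇒ s:=6
emit(3) @ H0 ⇒ out+=3
H0 returns [3, 25]
H1 returns ([3, 25], 6)
= ([3, 25], 6)

Answer: 6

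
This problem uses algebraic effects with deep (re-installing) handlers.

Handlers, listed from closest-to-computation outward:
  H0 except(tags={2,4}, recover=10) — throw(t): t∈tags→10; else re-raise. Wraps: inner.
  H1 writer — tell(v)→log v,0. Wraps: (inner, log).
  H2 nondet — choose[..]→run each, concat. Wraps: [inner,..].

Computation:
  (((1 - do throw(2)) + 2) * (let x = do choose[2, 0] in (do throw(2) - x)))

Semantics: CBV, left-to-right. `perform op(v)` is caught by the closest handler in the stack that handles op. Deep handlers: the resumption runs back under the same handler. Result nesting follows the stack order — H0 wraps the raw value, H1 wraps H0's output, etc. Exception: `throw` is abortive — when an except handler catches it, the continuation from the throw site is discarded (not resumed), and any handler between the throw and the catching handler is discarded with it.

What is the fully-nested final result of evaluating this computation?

Answer: [(10, ())]

Evaluation trace:
throw(2) @ H0 caught ⇒ 10
H1 returns (10, ())
H2 returns [(10, ())]
= [(10, ())]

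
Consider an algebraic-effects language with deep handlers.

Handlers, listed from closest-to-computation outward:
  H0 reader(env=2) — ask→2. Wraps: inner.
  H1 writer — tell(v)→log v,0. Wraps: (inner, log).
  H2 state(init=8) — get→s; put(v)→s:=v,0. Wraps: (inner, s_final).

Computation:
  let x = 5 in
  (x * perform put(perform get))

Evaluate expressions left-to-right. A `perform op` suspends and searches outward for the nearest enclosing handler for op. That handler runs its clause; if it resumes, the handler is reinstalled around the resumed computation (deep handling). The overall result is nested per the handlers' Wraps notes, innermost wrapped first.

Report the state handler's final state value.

Answer: 8

Evaluation trace:
get @ H2 ⇒ 8
put(8) @ H2 ⇒ s:=8
H0 returns 0
H1 returns (0, ())
H2 returns ((0, ()), 8)
= ((0, ()), 8)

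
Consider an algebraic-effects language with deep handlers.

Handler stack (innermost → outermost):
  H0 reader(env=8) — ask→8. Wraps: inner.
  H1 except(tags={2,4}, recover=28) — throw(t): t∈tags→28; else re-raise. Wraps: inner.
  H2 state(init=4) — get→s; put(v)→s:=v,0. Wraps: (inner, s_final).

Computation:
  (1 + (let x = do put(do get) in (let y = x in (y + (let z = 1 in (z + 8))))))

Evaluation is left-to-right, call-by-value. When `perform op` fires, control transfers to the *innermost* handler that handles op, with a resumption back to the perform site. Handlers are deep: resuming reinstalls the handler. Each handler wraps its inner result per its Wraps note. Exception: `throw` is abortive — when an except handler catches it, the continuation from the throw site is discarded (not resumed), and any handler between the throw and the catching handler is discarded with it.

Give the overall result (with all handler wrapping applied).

Evaluation trace:
get @ H2 ⇒ 4
put(4) @ H2 ⇒ s:=4
H0 returns 10
H1 returns 10
H2 returns (10, 4)
= (10, 4)

Answer: (10, 4)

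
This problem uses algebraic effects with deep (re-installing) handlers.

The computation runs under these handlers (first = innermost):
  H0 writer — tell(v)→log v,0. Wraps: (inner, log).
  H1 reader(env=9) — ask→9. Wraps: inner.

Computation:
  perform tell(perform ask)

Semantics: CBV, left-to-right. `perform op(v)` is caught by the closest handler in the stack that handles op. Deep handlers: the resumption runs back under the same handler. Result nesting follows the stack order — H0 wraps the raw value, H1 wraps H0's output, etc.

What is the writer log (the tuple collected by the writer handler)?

Answer: (9)

Working:
ask @ H1 ⇒ 9
tell(9) @ H0 ⇒ log+=9
H0 returns (0, (9))
H1 returns (0, (9))
= (0, (9))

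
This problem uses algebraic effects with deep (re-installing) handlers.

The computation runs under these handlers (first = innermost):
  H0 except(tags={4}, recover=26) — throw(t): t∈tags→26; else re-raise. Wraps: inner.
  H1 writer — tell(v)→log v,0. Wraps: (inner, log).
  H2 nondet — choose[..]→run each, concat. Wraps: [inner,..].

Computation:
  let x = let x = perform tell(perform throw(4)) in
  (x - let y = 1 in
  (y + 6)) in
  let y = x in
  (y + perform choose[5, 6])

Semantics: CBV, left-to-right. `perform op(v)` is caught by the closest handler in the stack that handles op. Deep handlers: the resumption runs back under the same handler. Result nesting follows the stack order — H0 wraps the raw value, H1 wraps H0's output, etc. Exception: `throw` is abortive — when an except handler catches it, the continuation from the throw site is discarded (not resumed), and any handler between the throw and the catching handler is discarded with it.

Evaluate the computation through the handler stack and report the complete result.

Working:
throw(4) @ H0 caught ⇒ 26
H1 returns (26, ())
H2 returns [(26, ())]
= [(26, ())]

Answer: [(26, ())]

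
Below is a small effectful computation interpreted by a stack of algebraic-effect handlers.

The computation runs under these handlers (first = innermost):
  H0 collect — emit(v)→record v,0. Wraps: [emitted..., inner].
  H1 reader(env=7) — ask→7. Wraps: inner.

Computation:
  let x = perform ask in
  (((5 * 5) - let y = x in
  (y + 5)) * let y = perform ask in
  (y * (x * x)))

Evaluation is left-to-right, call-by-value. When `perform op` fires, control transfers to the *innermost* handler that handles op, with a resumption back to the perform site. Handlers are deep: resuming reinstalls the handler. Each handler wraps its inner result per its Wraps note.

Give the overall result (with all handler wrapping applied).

Working:
ask @ H1 ⇒ 7
ask @ H1 ⇒ 7
H0 returns [4459]
H1 returns [4459]
= [4459]

Answer: [4459]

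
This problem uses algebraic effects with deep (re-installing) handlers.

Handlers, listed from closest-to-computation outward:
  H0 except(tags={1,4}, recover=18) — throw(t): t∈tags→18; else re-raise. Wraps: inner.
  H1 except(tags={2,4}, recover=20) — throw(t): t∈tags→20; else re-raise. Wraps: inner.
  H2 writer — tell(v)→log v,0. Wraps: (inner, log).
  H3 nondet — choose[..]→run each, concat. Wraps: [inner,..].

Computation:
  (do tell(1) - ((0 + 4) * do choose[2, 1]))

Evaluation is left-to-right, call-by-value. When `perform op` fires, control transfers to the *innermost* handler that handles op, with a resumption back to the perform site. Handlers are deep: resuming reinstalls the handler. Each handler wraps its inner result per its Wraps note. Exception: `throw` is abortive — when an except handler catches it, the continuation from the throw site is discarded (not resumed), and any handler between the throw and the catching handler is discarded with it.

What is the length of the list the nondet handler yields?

Step-by-step:
tell(1) @ H2 ⇒ log+=1
choose[2, 1] @ H3
  branch[0] choose=2:
    H0 returns -8
    H1 returns -8
    H2 returns (-8, (1))
    H3 returns [(-8, (1))]
  branch[1] choose=1:
    H0 returns -4
    H1 returns -4
    H2 returns (-4, (1))
    H3 returns [(-4, (1))]
= [(-8, (1)), (-4, (1))]

Answer: 2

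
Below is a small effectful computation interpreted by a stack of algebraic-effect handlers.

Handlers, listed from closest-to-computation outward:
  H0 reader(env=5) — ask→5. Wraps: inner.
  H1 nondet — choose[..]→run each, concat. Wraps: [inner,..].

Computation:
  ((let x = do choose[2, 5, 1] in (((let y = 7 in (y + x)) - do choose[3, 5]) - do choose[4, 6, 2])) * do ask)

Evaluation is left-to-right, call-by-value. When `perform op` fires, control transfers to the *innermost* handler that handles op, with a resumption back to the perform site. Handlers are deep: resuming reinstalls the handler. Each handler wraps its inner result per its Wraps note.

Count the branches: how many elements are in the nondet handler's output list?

Answer: 18

Evaluation trace:
choose[2, 5, 1] @ H1
  branch[0] choose=2:
    choose[3, 5] @ H1
      branch[0] choose=3:
        choose[4, 6, 2] @ H1
          branch[0] choose=4:
            ask @ H0 ⇒ 5
            H0 returns 10
            H1 returns [10]
          branch[1] choose=6:
            ask @ H0 ⇒ 5
            H0 returns 0
            H1 returns [0]
          branch[2] choose=2:
            ask @ H0 ⇒ 5
            H0 returns 20
            H1 returns [20]
      branch[1] choose=5:
        choose[4, 6, 2] @ H1
          branch[0] choose=4:
            ask @ H0 ⇒ 5
            H0 returns 0
            H1 returns [0]
          branch[1] choose=6:
            ask @ H0 ⇒ 5
            H0 returns -10
            H1 returns [-10]
          branch[2] choose=2:
            ask @ H0 ⇒ 5
            H0 returns 10
            H1 returns [10]
  branch[1] choose=5:
    choose[3, 5] @ H1
      branch[0] choose=3:
        choose[4, 6, 2] @ H1
          branch[0] choose=4:
            ask @ H0 ⇒ 5
            H0 returns 25
            H1 returns [25]
          branch[1] choose=6:
            ask @ H0 ⇒ 5
            H0 returns 15
            H1 returns [15]
          branch[2] choose=2:
            ask @ H0 ⇒ 5
            H0 returns 35
            H1 returns [35]
      branch[1] choose=5:
        choose[4, 6, 2] @ H1
          branch[0] choose=4:
            ask @ H0 ⇒ 5
            H0 returns 15
            H1 returns [15]
          branch[1] choose=6:
            ask @ H0 ⇒ 5
            H0 returns 5
            H1 returns [5]
          branch[2] choose=2:
            ask @ H0 ⇒ 5
            H0 returns 25
            H1 returns [25]
  branch[2] choose=1:
    choose[3, 5] @ H1
      branch[0] choose=3:
        choose[4, 6, 2] @ H1
          branch[0] choose=4:
            ask @ H0 ⇒ 5
            H0 returns 5
            H1 returns [5]
          branch[1] choose=6:
            ask @ H0 ⇒ 5
            H0 returns -5
            H1 returns [-5]
          branch[2] choose=2:
            ask @ H0 ⇒ 5
            H0 returns 15
            H1 returns [15]
      branch[1] choose=5:
        choose[4, 6, 2] @ H1
          branch[0] choose=4:
            ask @ H0 ⇒ 5
            H0 returns -5
            H1 returns [-5]
          branch[1] choose=6:
            ask @ H0 ⇒ 5
            H0 returns -15
            H1 returns [-15]
          branch[2] choose=2:
            ask @ H0 ⇒ 5
            H0 returns 5
            H1 returns [5]
= [10, 0, 20, 0, -10, 10, 25, 15, 35, 15, 5, 25, 5, -5, 15, -5, -15, 5]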